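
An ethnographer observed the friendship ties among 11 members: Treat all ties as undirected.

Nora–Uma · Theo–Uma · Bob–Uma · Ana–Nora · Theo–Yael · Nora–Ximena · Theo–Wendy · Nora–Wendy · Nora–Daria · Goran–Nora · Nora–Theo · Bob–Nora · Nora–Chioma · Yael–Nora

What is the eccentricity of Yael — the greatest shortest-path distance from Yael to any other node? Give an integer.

2

Distances from Yael: Ana:2, Bob:2, Chioma:2, Daria:2, Goran:2, Nora:1, Theo:1, Uma:2, Wendy:2, Ximena:2.
The largest is 2 (to Ana, Bob, Ximena, Uma, Wendy, Goran, Daria, and Chioma), so the eccentricity of Yael is 2.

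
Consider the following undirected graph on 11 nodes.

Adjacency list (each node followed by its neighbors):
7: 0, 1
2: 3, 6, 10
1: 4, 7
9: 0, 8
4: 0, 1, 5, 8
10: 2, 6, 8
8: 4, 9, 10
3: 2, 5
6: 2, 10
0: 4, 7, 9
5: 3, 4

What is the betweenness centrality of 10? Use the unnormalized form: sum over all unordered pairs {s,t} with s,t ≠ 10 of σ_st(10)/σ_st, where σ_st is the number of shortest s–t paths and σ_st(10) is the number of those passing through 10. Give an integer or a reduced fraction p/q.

111/10

Pairs whose geodesics pass through 10 — 9–6: 1; 9–2: 1; 9–3: 1/3; 8–6: 1; 8–2: 1; 8–3: 1/2; 6–4: 1; 6–1: 1; 6–7: 3/3; 6–0: 2/2; 2–4: 1/2; 2–1: 1/2; 2–7: 3/5; 2–0: 2/3.
All other pairs contribute 0.
Summing the contributions gives betweenness(10) = 111/10.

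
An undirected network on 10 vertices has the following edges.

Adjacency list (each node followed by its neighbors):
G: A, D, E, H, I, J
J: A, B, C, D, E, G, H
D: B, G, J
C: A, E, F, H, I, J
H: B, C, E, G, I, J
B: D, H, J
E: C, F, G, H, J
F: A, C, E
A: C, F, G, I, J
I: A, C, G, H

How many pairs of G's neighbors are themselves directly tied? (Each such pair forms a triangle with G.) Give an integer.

7

G's neighbors: A, D, E, H, I, and J.
Neighbor pairs that are themselves tied: G–A–I; G–A–J; G–D–J; G–E–H; G–E–J; G–H–I; G–H–J. Each forms one triangle with G, for 7 in total.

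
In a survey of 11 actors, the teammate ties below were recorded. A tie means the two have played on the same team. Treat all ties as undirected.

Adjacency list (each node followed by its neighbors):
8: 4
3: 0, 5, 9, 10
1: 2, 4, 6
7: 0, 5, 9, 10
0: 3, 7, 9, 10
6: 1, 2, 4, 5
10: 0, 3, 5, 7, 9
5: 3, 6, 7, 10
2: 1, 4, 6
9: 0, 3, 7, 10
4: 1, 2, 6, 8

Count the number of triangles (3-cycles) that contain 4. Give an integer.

3

4's neighbors: 1, 2, 6, and 8.
Neighbor pairs that are themselves tied: 4–1–2; 4–1–6; 4–2–6. Each forms one triangle with 4, for 3 in total.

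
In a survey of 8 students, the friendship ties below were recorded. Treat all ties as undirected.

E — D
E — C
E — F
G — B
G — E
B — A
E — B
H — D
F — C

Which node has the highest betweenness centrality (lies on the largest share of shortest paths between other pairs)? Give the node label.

E

Unnormalized betweenness of each node: A:0, B:6, C:0, D:6, E:16, F:0, G:0, H:0.
E has the largest value, 16, making it the main broker — the node through which the most shortest paths run.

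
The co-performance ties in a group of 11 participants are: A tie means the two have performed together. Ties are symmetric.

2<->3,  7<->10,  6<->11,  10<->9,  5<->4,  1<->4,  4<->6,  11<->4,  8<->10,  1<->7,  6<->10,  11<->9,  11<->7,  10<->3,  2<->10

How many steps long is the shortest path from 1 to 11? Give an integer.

2

One shortest route is 1 – 4 – 11, which uses 2 edges, and 1 and 11 are not directly tied, so nothing shorter exists. So d(1,11) = 2.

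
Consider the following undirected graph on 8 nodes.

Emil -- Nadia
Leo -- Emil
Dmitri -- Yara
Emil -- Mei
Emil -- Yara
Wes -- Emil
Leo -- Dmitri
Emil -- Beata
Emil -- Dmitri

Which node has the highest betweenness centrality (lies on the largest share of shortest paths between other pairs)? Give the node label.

Emil

Unnormalized betweenness of each node: Beata:0, Dmitri:1/2, Emil:37/2, Leo:0, Mei:0, Nadia:0, Wes:0, Yara:0.
Emil has the largest value, 37/2, making it the main broker — the node through which the most shortest paths run.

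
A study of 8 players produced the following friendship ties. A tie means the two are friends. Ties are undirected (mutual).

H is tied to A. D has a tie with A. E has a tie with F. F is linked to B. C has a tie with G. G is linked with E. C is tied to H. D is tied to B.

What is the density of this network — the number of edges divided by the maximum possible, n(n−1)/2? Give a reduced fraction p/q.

There are 8 edges and 8 nodes, so the maximum possible is C(8,2) = 28.
Density = 8/28 = 2/7.

2/7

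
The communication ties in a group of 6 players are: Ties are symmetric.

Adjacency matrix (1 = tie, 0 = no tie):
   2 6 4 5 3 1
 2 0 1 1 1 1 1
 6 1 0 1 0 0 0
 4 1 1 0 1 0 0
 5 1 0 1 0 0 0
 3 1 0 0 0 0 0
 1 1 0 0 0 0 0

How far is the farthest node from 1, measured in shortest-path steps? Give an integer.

Distances from 1: 2:1, 3:2, 4:2, 5:2, 6:2.
The largest is 2 (to 6, 4, 5, and 3), so the eccentricity of 1 is 2.

2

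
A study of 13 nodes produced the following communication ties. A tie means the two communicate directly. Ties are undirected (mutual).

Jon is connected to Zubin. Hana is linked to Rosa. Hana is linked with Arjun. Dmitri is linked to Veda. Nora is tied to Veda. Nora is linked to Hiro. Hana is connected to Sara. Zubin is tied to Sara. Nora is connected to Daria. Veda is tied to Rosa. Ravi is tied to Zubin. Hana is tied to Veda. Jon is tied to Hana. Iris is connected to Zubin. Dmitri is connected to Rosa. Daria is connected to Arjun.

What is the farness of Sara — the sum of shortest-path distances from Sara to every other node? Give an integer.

27

Distances from Sara: Arjun:2, Daria:3, Dmitri:3, Hana:1, Hiro:4, Iris:2, Jon:2, Nora:3, Ravi:2, Rosa:2, Veda:2, Zubin:1.
Sum = 2 + 3 + 3 + 1 + 4 + 2 + 2 + 3 + 2 + 2 + 2 + 1 = 27.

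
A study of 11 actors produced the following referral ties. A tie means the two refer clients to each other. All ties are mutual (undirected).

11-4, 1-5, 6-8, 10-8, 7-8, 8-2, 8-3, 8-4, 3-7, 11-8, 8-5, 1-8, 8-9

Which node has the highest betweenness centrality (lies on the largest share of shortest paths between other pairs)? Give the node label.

8

Unnormalized betweenness of each node: 1:0, 2:0, 3:0, 4:0, 5:0, 6:0, 7:0, 8:42, 9:0, 10:0, 11:0.
8 has the largest value, 42, making it the main broker — the node through which the most shortest paths run.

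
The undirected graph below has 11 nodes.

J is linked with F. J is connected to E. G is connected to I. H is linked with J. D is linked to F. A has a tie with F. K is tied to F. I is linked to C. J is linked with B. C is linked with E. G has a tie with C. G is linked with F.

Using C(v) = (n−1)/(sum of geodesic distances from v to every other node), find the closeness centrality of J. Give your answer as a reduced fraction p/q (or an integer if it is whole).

10/17

Distances from J: A:2, B:1, C:2, D:2, E:1, F:1, G:2, H:1, I:3, K:2. Sum = 17.
n = 11, so closeness = 10/17.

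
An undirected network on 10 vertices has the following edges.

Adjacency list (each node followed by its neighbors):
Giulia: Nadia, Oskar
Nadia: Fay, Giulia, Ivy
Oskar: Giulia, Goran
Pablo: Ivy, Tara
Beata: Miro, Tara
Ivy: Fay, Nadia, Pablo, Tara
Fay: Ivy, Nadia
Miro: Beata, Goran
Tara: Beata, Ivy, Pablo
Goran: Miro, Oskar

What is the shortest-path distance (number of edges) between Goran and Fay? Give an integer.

4

One shortest route is Goran – Oskar – Giulia – Nadia – Fay, which uses 4 edges, and at distance 3 from Goran we only reach {Nadia, Tara}, which does not include Fay. So d(Goran,Fay) = 4.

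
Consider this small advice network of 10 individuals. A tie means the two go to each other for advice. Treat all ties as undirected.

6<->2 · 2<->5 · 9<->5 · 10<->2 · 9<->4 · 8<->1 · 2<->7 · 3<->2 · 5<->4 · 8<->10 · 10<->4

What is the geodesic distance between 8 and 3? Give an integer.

3

One shortest route is 8 – 10 – 2 – 3, which uses 3 edges, and at distance 2 from 8 we only reach {2, 4}, which does not include 3. So d(8,3) = 3.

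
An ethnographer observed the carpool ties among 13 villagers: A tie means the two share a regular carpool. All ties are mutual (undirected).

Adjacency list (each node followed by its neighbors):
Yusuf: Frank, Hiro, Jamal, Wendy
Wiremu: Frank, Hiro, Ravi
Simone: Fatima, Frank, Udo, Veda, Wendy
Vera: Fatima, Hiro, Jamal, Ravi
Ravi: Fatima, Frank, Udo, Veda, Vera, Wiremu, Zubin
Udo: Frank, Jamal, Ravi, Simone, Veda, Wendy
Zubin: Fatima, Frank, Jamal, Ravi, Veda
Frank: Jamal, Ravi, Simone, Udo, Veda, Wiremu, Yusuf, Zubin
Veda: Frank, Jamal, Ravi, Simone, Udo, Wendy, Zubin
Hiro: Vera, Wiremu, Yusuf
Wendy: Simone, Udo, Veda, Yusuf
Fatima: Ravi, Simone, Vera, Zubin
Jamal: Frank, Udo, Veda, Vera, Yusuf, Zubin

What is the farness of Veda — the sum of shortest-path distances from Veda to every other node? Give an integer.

Distances from Veda: Fatima:2, Frank:1, Hiro:3, Jamal:1, Ravi:1, Simone:1, Udo:1, Vera:2, Wendy:1, Wiremu:2, Yusuf:2, Zubin:1.
Sum = 2 + 1 + 3 + 1 + 1 + 1 + 1 + 2 + 1 + 2 + 2 + 1 = 18.

18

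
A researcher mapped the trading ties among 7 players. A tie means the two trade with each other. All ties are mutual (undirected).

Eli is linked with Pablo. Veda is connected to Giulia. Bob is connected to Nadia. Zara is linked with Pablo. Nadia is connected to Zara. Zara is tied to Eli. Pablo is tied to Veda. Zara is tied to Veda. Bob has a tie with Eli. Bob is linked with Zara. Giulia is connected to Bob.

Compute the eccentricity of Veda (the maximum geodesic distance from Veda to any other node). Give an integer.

Distances from Veda: Bob:2, Eli:2, Giulia:1, Nadia:2, Pablo:1, Zara:1.
The largest is 2 (to Eli, Bob, and Nadia), so the eccentricity of Veda is 2.

2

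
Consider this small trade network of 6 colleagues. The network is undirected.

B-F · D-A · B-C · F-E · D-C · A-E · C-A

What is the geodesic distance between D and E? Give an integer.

2

One shortest route is D – A – E, which uses 2 edges, and D and E are not directly tied, so nothing shorter exists. So d(D,E) = 2.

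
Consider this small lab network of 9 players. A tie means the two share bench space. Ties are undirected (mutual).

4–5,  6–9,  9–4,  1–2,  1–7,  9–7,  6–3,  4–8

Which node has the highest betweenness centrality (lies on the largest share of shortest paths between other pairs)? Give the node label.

9

Unnormalized betweenness of each node: 1:7, 2:0, 3:0, 4:13, 5:0, 6:7, 7:12, 8:0, 9:21.
9 has the largest value, 21, making it the main broker — the node through which the most shortest paths run.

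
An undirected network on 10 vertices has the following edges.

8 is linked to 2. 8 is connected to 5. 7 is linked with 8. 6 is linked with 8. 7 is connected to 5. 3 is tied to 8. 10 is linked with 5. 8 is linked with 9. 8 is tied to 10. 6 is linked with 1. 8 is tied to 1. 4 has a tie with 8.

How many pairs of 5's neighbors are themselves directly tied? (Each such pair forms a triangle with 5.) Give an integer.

2

5's neighbors: 7, 8, and 10.
Neighbor pairs that are themselves tied: 5–7–8; 5–8–10. Each forms one triangle with 5, for 2 in total.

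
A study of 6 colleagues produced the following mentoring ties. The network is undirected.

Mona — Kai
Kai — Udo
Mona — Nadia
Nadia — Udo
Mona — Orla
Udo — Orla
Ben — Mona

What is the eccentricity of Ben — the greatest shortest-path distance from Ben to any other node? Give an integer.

3

Distances from Ben: Kai:2, Mona:1, Nadia:2, Orla:2, Udo:3.
The largest is 3 (to Udo), so the eccentricity of Ben is 3.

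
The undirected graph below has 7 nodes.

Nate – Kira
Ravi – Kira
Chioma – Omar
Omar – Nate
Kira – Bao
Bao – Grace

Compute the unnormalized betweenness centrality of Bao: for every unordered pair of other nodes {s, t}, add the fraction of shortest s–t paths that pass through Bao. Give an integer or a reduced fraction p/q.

Pairs whose geodesics pass through Bao — Nate–Grace: 1; Kira–Grace: 1; Chioma–Grace: 1; Grace–Ravi: 1; Grace–Omar: 1.
All other pairs contribute 0.
Summing the contributions gives betweenness(Bao) = 5.

5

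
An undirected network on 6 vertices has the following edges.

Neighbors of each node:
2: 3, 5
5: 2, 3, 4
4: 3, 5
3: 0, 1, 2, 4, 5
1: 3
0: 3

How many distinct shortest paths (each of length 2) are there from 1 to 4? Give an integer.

The shortest distance is 2, and the only length-2 path is 1–3–4. So there is exactly 1 shortest path.

1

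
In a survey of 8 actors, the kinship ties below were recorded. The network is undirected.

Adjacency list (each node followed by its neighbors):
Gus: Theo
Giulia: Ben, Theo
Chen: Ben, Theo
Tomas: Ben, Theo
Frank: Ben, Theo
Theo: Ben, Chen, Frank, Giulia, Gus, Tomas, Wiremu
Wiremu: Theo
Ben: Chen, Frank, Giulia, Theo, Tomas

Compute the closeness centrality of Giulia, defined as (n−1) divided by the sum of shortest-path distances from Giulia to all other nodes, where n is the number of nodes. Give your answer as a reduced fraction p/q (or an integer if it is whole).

7/12

Distances from Giulia: Ben:1, Chen:2, Frank:2, Gus:2, Theo:1, Tomas:2, Wiremu:2. Sum = 12.
n = 8, so closeness = 7/12.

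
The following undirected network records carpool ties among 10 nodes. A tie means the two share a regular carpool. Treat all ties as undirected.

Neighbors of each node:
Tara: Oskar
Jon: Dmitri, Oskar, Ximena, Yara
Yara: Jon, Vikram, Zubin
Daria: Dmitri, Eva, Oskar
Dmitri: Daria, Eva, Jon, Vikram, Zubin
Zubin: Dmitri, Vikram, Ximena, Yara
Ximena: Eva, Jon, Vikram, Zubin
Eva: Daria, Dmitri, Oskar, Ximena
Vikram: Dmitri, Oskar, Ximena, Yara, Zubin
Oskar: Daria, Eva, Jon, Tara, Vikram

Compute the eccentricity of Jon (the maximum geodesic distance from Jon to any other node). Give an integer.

Distances from Jon: Daria:2, Dmitri:1, Eva:2, Oskar:1, Tara:2, Vikram:2, Ximena:1, Yara:1, Zubin:2.
The largest is 2 (to Zubin, Vikram, Eva, Daria, and Tara), so the eccentricity of Jon is 2.

2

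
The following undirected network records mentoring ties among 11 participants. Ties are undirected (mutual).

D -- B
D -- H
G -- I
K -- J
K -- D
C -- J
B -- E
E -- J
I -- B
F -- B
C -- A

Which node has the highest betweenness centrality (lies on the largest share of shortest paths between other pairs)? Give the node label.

B

Unnormalized betweenness of each node: A:0, B:25, C:9, D:13, E:12, F:0, G:0, H:0, I:9, J:17, K:6.
B has the largest value, 25, making it the main broker — the node through which the most shortest paths run.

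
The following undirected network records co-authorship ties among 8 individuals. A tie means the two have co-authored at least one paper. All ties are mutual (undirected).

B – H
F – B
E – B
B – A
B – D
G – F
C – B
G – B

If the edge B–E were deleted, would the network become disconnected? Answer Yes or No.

Yes

Without the B–E edge there is no alternate route between B and E, so the network disconnects. It is a bridge.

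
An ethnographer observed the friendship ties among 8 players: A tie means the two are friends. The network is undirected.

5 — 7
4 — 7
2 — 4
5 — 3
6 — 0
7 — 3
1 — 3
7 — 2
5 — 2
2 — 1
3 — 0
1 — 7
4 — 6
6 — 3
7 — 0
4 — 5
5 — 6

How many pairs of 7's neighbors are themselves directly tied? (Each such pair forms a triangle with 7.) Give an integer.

7

7's neighbors: 0, 1, 2, 3, 4, and 5.
Neighbor pairs that are themselves tied: 7–0–3; 7–1–2; 7–1–3; 7–2–4; 7–2–5; 7–3–5; 7–4–5. Each forms one triangle with 7, for 7 in total.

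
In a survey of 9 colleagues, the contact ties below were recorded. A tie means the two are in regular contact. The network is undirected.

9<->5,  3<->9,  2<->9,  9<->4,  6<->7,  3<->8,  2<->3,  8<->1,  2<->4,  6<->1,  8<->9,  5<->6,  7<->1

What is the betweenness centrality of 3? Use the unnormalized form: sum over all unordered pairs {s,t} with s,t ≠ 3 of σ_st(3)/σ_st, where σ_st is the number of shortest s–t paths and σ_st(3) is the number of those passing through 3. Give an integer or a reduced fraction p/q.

Pairs whose geodesics pass through 3 — 7–2: 1/3; 1–2: 1/2; 8–2: 1/2.
All other pairs contribute 0.
Summing the contributions gives betweenness(3) = 4/3.

4/3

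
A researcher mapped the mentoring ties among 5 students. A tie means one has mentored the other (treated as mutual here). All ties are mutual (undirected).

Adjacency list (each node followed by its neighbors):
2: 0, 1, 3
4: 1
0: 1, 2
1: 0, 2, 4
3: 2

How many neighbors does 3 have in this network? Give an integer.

1

3 is directly tied to 2. That is 1 neighbor, so the degree of 3 is 1.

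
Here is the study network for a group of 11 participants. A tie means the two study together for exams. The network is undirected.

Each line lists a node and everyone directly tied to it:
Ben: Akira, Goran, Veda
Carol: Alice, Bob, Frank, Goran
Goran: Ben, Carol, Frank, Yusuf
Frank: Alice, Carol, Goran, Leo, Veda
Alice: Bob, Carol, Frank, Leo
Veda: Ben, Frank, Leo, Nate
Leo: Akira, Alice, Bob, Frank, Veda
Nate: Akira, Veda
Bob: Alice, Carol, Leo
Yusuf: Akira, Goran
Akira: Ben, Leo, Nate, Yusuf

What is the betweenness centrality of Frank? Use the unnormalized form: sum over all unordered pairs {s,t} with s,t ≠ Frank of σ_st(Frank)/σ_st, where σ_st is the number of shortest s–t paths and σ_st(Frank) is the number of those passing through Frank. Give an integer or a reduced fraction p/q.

Pairs whose geodesics pass through Frank — Carol–Akira: 1/5; Carol–Veda: 1; Carol–Nate: 1; Carol–Leo: 1/3; Goran–Veda: 1/2; Goran–Alice: 1/2; Goran–Nate: 1/4; Goran–Leo: 1; Veda–Yusuf: 1/5; Veda–Alice: 1/2; Yusuf–Alice: 1/3; Alice–Nate: 1/3; Alice–Ben: 2/5.
All other pairs contribute 0.
Summing the contributions gives betweenness(Frank) = 131/20.

131/20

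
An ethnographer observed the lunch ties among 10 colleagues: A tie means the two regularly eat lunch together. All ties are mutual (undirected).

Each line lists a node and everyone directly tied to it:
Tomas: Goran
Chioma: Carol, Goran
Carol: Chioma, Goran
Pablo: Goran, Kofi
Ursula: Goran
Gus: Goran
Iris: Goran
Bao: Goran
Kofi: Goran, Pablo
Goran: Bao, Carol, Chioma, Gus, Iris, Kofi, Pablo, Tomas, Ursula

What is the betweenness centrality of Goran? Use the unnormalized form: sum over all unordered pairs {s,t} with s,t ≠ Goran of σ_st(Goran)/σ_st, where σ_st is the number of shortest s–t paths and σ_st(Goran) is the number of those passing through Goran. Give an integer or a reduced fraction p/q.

Pairs whose geodesics pass through Goran — Pablo–Tomas: 1; Pablo–Ursula: 1; Pablo–Carol: 1; Pablo–Chioma: 1; Pablo–Gus: 1; Pablo–Bao: 1; Pablo–Iris: 1; Tomas–Ursula: 1; Tomas–Carol: 1; Tomas–Kofi: 1; Tomas–Chioma: 1; Tomas–Gus: 1; Tomas–Bao: 1; Tomas–Iris: 1 … (+20 more pairs).
All other pairs contribute 0.
Summing the contributions gives betweenness(Goran) = 34.

34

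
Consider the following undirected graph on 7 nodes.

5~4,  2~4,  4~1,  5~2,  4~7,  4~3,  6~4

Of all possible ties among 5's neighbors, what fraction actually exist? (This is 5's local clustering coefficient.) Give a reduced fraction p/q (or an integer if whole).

1

5's neighbors: 2 and 4 (k = 2).
Possible neighbor pairs: C(2,2) = 1. Edges among them: 2–4 → e = 1.
Clustering(5) = 1/1.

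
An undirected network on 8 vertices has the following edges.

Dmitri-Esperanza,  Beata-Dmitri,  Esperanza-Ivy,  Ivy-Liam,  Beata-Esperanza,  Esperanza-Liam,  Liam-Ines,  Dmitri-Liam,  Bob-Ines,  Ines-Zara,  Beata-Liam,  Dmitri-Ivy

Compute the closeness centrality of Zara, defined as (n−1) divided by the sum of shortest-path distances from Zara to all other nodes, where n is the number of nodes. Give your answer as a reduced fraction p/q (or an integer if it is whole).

Distances from Zara: Beata:3, Bob:2, Dmitri:3, Esperanza:3, Ines:1, Ivy:3, Liam:2. Sum = 17.
n = 8, so closeness = 7/17.

7/17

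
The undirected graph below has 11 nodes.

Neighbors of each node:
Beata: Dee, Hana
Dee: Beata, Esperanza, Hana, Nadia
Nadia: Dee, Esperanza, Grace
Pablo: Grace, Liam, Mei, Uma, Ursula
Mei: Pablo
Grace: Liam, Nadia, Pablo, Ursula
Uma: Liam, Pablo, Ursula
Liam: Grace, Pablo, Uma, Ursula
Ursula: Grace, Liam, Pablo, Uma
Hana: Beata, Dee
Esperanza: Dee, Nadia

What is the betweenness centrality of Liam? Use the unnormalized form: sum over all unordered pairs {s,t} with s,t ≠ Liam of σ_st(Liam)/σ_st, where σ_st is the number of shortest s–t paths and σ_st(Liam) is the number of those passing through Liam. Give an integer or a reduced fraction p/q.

Pairs whose geodesics pass through Liam — Hana–Uma: 1/3; Dee–Uma: 1/3; Esperanza–Uma: 1/3; Nadia–Uma: 1/3; Beata–Uma: 1/3; Grace–Uma: 1/3.
All other pairs contribute 0.
Summing the contributions gives betweenness(Liam) = 2.

2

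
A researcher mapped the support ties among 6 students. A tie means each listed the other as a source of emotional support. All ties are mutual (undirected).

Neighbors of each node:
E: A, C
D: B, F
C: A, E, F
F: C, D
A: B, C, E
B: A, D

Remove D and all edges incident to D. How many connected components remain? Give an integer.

D's neighbors (B and F) remain reachable from one another through other ties, so the rest of the network stays in one piece.

1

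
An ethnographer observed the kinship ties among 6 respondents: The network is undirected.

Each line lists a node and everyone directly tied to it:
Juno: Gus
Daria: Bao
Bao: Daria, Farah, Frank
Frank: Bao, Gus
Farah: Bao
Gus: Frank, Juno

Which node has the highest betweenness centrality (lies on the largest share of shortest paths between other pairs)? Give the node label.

Bao

Unnormalized betweenness of each node: Bao:7, Daria:0, Farah:0, Frank:6, Gus:4, Juno:0.
Bao has the largest value, 7, making it the main broker — the node through which the most shortest paths run.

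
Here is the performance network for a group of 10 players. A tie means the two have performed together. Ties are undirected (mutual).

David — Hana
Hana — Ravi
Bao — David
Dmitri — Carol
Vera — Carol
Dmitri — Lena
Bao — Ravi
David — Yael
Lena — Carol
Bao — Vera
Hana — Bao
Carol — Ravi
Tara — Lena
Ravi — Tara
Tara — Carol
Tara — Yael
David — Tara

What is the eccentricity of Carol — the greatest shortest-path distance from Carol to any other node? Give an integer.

Distances from Carol: Bao:2, David:2, Dmitri:1, Hana:2, Lena:1, Ravi:1, Tara:1, Vera:1, Yael:2.
The largest is 2 (to David, Yael, Hana, and Bao), so the eccentricity of Carol is 2.

2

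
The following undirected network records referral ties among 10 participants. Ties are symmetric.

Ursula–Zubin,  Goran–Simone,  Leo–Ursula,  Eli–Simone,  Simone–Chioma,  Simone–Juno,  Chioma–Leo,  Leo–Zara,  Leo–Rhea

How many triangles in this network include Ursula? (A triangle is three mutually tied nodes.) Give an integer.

0

Ursula's neighbors are Leo and Zubin, but none of them are tied to each other, so no triangle contains Ursula.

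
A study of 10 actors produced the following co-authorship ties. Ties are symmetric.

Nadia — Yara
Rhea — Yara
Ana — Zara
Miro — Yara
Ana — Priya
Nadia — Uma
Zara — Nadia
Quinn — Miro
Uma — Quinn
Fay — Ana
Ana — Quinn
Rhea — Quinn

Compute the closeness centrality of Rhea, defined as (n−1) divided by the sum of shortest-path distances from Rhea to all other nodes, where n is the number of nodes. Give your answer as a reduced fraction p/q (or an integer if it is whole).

9/19

Distances from Rhea: Ana:2, Fay:3, Miro:2, Nadia:2, Priya:3, Quinn:1, Uma:2, Yara:1, Zara:3. Sum = 19.
n = 10, so closeness = 9/19.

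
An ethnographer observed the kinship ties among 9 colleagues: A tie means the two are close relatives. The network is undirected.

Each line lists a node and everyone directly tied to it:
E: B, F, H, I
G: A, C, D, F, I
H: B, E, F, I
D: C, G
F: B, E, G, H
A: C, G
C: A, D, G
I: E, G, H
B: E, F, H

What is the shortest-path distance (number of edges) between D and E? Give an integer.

3

One shortest route is D – G – F – E, which uses 3 edges, and at distance 2 from D we only reach {A, F, I}, which does not include E. So d(D,E) = 3.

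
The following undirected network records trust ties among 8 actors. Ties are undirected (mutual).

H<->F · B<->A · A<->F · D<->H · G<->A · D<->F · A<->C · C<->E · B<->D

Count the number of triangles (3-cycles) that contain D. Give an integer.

1

D's neighbors: B, F, and H.
Neighbor pairs that are themselves tied: D–F–H. Each forms one triangle with D, for 1 in total.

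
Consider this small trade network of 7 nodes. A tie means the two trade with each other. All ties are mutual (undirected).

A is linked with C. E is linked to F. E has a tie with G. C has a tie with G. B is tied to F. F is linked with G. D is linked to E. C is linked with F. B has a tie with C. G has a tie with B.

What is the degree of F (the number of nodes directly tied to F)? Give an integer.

F is directly tied to B, C, E, and G. That is 4 neighbors, so the degree of F is 4.

4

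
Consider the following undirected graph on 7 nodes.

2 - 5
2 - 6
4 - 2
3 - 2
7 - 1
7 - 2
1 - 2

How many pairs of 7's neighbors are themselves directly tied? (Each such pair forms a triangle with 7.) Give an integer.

1

7's neighbors: 1 and 2.
Neighbor pairs that are themselves tied: 7–1–2. Each forms one triangle with 7, for 1 in total.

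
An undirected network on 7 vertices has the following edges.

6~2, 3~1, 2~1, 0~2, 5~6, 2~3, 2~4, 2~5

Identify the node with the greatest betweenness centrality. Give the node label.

Unnormalized betweenness of each node: 0:0, 1:0, 2:13, 3:0, 4:0, 5:0, 6:0.
2 has the largest value, 13, making it the main broker — the node through which the most shortest paths run.

2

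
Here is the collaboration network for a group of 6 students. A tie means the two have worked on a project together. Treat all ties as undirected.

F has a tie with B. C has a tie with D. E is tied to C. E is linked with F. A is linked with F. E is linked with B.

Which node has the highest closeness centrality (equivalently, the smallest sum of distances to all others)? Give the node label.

Farness (sum of distances to all others) for each node — A:12, B:9, C:9, D:13, E:7, F:8.
The smallest farness is 7, for E, so E has the highest closeness.

E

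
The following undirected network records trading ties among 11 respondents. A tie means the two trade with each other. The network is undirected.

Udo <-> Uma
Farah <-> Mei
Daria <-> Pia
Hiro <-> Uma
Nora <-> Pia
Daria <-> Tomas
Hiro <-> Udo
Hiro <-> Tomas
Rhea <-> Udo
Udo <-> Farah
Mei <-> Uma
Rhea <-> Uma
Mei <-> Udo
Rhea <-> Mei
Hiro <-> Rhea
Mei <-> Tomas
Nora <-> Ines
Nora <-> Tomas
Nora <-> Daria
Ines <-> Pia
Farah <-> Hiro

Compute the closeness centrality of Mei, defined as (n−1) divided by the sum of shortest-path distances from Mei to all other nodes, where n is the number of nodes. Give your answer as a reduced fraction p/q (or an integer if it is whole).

10/17

Distances from Mei: Daria:2, Farah:1, Hiro:2, Ines:3, Nora:2, Pia:3, Rhea:1, Tomas:1, Udo:1, Uma:1. Sum = 17.
n = 11, so closeness = 10/17.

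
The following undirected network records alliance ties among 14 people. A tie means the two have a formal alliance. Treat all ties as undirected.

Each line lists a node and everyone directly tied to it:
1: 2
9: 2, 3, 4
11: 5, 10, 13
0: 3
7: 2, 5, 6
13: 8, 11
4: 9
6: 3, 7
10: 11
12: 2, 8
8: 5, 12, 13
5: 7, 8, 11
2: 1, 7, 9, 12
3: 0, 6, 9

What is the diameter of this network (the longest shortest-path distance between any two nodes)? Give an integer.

Eccentricity of each node (its greatest distance to any other): 0:6, 1:5, 2:4, 3:5, 4:6, 5:4, 6:4, 7:3, 8:5, 9:5, 10:6, 11:5, 12:4, 13:6.
The maximum eccentricity is 6, realized for instance by the pair 13–0 via 13 – 11 – 5 – 7 – 6 – 3 – 0. So the diameter is 6.

6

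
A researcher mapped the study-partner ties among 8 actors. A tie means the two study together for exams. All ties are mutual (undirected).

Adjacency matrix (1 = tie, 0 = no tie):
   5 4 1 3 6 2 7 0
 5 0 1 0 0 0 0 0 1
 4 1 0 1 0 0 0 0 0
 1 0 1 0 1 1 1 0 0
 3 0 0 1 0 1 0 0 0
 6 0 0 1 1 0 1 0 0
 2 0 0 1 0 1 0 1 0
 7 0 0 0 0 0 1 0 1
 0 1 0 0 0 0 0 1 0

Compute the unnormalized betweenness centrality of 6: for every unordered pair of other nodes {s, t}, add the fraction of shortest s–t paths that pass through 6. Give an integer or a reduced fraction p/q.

Pairs whose geodesics pass through 6 — 3–2: 1/2; 3–7: 1/2; 3–0: 1/3.
All other pairs contribute 0.
Summing the contributions gives betweenness(6) = 4/3.

4/3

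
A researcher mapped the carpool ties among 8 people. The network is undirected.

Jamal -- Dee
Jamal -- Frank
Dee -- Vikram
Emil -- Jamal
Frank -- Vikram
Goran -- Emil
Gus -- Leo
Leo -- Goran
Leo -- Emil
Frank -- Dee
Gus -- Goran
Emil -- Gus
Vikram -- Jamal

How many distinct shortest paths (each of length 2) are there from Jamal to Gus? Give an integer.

The shortest distance is 2, and the only length-2 path is Jamal–Emil–Gus. So there is exactly 1 shortest path.

1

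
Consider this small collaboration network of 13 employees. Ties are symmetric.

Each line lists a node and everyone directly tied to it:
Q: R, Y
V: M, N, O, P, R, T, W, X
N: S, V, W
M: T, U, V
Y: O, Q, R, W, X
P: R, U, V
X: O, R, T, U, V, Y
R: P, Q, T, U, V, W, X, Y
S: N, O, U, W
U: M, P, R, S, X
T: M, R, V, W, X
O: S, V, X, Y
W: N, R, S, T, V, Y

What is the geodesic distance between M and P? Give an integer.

2

One shortest route is M – V – P, which uses 2 edges, and M and P are not directly tied, so nothing shorter exists. So d(M,P) = 2.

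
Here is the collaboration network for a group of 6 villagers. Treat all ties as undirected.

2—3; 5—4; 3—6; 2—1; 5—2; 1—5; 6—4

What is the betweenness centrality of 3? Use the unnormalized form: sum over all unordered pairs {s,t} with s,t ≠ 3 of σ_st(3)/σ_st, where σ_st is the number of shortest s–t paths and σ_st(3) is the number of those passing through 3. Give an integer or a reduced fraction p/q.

3/2

Pairs whose geodesics pass through 3 — 1–6: 1/2; 6–2: 1.
All other pairs contribute 0.
Summing the contributions gives betweenness(3) = 3/2.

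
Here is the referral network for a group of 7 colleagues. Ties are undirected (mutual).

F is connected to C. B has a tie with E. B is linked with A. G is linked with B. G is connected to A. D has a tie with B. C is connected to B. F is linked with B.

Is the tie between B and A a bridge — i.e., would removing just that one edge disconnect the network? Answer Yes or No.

Even without that edge, B still reaches A via B – G – A, so the network stays connected. Not a bridge.

No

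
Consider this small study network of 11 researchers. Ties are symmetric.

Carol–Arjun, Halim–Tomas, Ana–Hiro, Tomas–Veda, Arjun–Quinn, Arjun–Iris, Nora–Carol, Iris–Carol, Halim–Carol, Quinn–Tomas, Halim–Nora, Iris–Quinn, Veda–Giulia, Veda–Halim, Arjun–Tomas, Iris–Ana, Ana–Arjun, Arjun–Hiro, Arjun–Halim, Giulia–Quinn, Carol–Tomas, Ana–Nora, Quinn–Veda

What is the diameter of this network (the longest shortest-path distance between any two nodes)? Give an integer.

3

Eccentricity of each node (its greatest distance to any other): Ana:3, Arjun:2, Carol:3, Giulia:3, Halim:2, Hiro:3, Iris:2, Nora:3, Quinn:3, Tomas:2, Veda:3.
The maximum eccentricity is 3, realized for instance by the pair Veda–Ana via Veda – Halim – Nora – Ana. So the diameter is 3.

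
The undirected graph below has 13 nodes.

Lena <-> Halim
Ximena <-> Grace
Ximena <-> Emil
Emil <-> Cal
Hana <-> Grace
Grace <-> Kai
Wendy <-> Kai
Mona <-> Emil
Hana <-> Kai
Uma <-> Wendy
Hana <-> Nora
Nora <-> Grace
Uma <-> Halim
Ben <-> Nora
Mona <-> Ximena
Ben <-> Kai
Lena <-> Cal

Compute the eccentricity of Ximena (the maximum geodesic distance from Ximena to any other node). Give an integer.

4

Distances from Ximena: Ben:3, Cal:2, Emil:1, Grace:1, Halim:4, Hana:2, Kai:2, Lena:3, Mona:1, Nora:2, Uma:4, Wendy:3.
The largest is 4 (to Uma and Halim), so the eccentricity of Ximena is 4.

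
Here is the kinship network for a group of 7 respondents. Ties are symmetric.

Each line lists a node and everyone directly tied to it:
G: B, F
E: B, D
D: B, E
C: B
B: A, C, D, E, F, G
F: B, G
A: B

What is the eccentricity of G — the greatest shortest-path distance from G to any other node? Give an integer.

2

Distances from G: A:2, B:1, C:2, D:2, E:2, F:1.
The largest is 2 (to E, C, D, and A), so the eccentricity of G is 2.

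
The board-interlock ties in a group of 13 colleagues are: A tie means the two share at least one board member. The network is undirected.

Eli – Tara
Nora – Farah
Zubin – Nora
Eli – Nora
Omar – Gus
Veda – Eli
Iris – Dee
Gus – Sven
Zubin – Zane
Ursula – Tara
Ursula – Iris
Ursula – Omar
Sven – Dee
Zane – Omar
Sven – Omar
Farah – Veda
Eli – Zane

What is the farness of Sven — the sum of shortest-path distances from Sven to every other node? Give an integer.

Distances from Sven: Dee:1, Eli:3, Farah:5, Gus:1, Iris:2, Nora:4, Omar:1, Tara:3, Ursula:2, Veda:4, Zane:2, Zubin:3.
Sum = 1 + 3 + 5 + 1 + 2 + 4 + 1 + 3 + 2 + 4 + 2 + 3 = 31.

31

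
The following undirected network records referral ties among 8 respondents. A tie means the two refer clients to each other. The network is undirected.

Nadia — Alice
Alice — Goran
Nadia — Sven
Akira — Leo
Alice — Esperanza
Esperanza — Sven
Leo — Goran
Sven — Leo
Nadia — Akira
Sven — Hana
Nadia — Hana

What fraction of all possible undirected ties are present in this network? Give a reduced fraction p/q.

11/28

There are 11 edges and 8 nodes, so the maximum possible is C(8,2) = 28.
Density = 11/28.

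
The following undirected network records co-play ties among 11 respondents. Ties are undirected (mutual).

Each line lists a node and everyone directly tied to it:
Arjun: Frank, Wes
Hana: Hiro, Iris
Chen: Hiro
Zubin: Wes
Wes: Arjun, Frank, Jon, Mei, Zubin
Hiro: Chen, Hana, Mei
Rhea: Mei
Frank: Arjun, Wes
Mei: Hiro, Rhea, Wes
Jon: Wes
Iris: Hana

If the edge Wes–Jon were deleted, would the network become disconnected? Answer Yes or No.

Without the Wes–Jon edge there is no alternate route between Wes and Jon, so the network disconnects. It is a bridge.

Yes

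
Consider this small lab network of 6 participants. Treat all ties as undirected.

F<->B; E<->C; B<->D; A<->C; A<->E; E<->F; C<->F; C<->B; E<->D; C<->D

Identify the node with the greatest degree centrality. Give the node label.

C

Degrees — A:2, B:3, C:5, D:3, E:4, F:3.
The maximum is 5, attained only by C.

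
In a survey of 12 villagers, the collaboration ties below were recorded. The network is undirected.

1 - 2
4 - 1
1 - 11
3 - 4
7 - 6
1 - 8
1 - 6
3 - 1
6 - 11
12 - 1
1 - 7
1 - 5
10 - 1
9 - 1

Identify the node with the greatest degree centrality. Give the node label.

Degrees — 1:11, 2:1, 3:2, 4:2, 5:1, 6:3, 7:2, 8:1, 9:1, 10:1, 11:2, 12:1.
The maximum is 11, attained only by 1.

1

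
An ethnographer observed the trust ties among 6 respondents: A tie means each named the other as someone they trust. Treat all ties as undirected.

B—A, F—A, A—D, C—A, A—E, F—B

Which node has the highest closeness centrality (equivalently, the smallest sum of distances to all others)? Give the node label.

A

Farness (sum of distances to all others) for each node — A:5, B:8, C:9, D:9, E:9, F:8.
The smallest farness is 5, for A, so A has the highest closeness.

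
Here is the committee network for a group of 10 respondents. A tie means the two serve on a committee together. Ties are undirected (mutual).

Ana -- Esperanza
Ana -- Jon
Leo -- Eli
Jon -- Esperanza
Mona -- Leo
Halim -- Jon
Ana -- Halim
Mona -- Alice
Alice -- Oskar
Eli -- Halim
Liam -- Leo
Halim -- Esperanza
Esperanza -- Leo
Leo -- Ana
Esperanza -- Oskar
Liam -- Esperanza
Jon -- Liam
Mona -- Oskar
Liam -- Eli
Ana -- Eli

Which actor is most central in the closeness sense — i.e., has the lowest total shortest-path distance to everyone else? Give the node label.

Esperanza

Farness (sum of distances to all others) for each node — Alice:21, Ana:14, Eli:16, Esperanza:12, Halim:16, Jon:16, Leo:13, Liam:15, Mona:17, Oskar:16.
The smallest farness is 12, for Esperanza, so Esperanza has the highest closeness.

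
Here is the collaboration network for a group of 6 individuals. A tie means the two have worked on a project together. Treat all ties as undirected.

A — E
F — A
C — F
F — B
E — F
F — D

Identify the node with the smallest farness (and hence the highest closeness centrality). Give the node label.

F

Farness (sum of distances to all others) for each node — A:8, B:9, C:9, D:9, E:8, F:5.
The smallest farness is 5, for F, so F has the highest closeness.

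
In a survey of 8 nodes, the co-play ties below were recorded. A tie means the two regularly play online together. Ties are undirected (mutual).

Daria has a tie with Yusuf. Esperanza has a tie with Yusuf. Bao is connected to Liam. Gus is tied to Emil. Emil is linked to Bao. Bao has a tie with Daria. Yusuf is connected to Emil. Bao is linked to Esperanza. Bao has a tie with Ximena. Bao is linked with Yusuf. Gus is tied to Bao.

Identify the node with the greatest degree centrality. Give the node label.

Degrees — Bao:7, Daria:2, Emil:3, Esperanza:2, Gus:2, Liam:1, Ximena:1, Yusuf:4.
The maximum is 7, attained only by Bao.

Bao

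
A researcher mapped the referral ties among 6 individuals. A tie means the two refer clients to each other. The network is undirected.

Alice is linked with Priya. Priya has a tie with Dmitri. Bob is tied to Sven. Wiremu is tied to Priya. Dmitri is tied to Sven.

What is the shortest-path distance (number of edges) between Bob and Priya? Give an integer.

One shortest route is Bob – Sven – Dmitri – Priya, which uses 3 edges, and at distance 2 from Bob we only reach {Dmitri}, which does not include Priya. So d(Bob,Priya) = 3.

3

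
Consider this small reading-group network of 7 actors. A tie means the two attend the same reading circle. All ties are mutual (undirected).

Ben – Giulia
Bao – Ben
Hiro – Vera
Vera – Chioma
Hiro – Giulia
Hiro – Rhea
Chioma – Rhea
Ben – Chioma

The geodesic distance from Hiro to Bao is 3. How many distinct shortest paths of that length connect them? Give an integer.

The shortest distance is 3, and the only length-3 path is Hiro–Giulia–Ben–Bao. So there is exactly 1 shortest path.

1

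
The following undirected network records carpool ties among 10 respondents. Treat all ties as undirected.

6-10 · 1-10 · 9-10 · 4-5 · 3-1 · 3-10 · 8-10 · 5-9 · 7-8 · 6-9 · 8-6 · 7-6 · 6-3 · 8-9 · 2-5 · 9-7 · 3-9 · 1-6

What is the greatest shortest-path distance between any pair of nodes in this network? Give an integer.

4

Eccentricity of each node (its greatest distance to any other): 1:4, 2:4, 3:3, 4:4, 5:3, 6:3, 7:3, 8:3, 9:2, 10:3.
The maximum eccentricity is 4, realized for instance by the pair 4–1 via 4 – 5 – 9 – 3 – 1. So the diameter is 4.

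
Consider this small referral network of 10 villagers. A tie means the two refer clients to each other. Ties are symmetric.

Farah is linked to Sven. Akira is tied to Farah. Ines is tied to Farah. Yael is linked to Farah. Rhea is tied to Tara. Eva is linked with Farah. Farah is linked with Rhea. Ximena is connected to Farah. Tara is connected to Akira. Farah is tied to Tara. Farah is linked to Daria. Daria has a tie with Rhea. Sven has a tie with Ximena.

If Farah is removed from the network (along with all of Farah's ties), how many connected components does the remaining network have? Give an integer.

5

Without Farah, the remaining ties split the others into: {Ines}; {Akira, Daria, Rhea, Tara}; {Eva}; {Sven, Ximena}; {Yael}.
That's 5 separate components.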